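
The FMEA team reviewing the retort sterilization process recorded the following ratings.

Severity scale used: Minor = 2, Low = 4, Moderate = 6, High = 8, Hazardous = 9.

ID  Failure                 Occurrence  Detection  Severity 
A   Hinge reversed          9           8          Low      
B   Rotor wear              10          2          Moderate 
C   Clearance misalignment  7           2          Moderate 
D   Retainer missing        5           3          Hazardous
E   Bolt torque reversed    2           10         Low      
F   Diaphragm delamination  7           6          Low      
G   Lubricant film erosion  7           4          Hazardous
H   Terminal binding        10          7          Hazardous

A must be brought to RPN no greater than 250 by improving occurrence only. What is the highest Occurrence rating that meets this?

A: S=4, O=9, D=8 → current RPN = 288.
Fixed product = 32. Need 32 × O ≤ 250, so O ≤ 250/32 = 7.81.
Maximum integer Occurrence rating = 7 (gives RPN 224; O=8 would give 256 > 250).

7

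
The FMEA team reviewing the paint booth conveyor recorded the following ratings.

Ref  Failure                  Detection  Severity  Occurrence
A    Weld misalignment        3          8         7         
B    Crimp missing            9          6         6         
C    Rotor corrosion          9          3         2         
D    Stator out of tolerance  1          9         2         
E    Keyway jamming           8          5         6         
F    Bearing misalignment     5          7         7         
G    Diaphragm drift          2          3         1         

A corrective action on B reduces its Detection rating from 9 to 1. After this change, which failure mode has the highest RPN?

F

RPN = Severity × Occurrence × Detection:
  A: 8 × 7 × 3 = 168
  B: 6 × 6 × 9 = 324
  C: 3 × 2 × 9 = 54
  D: 9 × 2 × 1 = 18
  E: 5 × 6 × 8 = 240
  F: 7 × 7 × 5 = 245
  G: 3 × 1 × 2 = 6
After action: B → 6 × 6 × 1 = 36.
Revised RPNs: F=245, E=240, A=168, C=54, B=36, D=18, G=6.
Highest is now F (245).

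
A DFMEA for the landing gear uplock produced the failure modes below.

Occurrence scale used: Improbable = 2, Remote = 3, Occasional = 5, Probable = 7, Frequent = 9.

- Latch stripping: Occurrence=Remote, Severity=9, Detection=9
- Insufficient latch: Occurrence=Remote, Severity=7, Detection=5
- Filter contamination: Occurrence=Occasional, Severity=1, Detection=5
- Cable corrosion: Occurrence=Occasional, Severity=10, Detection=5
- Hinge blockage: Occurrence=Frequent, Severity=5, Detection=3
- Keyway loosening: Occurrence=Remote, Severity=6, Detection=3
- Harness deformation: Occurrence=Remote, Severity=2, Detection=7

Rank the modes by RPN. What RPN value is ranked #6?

RPN = Severity × Occurrence × Detection:
  Latch stripping: 9 × 3 × 9 = 243
  Insufficient latch: 7 × 3 × 5 = 105
  Filter contamination: 1 × 5 × 5 = 25
  Cable corrosion: 10 × 5 × 5 = 250
  Hinge blockage: 5 × 9 × 3 = 135
  Keyway loosening: 6 × 3 × 3 = 54
  Harness deformation: 2 × 3 × 7 = 42
Sorted descending: 250, 243, 135, 105, 54, 42, 25.
The sixth-highest RPN is 42 (Harness deformation).

42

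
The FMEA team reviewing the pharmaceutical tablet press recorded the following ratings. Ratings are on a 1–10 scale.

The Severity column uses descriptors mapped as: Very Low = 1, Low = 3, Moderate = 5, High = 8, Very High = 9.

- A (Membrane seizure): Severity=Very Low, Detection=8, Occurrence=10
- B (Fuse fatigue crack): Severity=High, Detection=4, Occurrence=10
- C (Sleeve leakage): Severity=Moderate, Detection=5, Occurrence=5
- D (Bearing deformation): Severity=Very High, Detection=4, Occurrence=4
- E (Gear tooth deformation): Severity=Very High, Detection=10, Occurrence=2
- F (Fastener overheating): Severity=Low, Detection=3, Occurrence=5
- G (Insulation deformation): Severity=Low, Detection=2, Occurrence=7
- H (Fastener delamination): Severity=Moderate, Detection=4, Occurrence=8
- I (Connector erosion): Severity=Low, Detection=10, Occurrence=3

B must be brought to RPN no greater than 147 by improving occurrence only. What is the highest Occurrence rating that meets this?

4

B: S=8, O=10, D=4 → current RPN = 320.
Fixed product = 32. Need 32 × O ≤ 147, so O ≤ 147/32 = 4.59.
Maximum integer Occurrence rating = 4 (gives RPN 128; O=5 would give 160 > 147).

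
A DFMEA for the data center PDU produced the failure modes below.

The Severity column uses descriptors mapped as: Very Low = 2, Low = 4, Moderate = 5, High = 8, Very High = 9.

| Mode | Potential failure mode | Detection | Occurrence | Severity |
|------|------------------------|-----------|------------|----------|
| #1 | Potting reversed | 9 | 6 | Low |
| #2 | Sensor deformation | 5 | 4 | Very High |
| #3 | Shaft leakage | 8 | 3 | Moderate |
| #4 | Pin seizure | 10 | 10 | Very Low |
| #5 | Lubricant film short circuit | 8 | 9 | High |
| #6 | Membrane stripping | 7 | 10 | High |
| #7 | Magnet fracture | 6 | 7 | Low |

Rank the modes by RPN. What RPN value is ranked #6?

168

RPN = Severity × Occurrence × Detection:
  #1: 4 × 6 × 9 = 216
  #2: 9 × 4 × 5 = 180
  #3: 5 × 3 × 8 = 120
  #4: 2 × 10 × 10 = 200
  #5: 8 × 9 × 8 = 576
  #6: 8 × 10 × 7 = 560
  #7: 4 × 7 × 6 = 168
Sorted descending: 576, 560, 216, 200, 180, 168, 120.
The sixth-highest RPN is 168 (#7).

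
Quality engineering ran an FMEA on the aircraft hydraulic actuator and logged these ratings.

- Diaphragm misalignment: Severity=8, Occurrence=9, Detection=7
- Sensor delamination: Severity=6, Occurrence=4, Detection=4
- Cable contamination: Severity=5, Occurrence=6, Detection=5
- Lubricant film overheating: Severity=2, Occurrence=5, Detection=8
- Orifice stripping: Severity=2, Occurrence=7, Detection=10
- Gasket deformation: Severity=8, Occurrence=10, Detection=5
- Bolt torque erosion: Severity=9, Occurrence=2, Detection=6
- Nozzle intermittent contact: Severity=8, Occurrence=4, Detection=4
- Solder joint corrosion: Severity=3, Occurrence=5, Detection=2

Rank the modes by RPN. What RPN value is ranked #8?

80

RPN = Severity × Occurrence × Detection:
  Diaphragm misalignment: 8 × 9 × 7 = 504
  Sensor delamination: 6 × 4 × 4 = 96
  Cable contamination: 5 × 6 × 5 = 150
  Lubricant film overheating: 2 × 5 × 8 = 80
  Orifice stripping: 2 × 7 × 10 = 140
  Gasket deformation: 8 × 10 × 5 = 400
  Bolt torque erosion: 9 × 2 × 6 = 108
  Nozzle intermittent contact: 8 × 4 × 4 = 128
  Solder joint corrosion: 3 × 5 × 2 = 30
Sorted descending: 504, 400, 150, 140, 128, 108, 96, 80, 30.
The eighth-highest RPN is 80 (Lubricant film overheating).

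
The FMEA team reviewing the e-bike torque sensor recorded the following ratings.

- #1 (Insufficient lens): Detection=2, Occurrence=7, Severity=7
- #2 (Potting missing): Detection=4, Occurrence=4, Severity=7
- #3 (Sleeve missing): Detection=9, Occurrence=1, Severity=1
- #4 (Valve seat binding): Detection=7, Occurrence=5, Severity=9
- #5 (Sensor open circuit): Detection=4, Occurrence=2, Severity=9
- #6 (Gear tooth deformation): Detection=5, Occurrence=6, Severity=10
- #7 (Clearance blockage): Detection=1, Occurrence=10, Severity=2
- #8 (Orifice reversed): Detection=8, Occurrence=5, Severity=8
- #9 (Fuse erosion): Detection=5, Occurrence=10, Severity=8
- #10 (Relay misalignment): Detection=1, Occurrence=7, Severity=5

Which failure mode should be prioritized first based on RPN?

#9

RPN = Severity × Occurrence × Detection:
  #1: 7 × 7 × 2 = 98
  #2: 7 × 4 × 4 = 112
  #3: 1 × 1 × 9 = 9
  #4: 9 × 5 × 7 = 315
  #5: 9 × 2 × 4 = 72
  #6: 10 × 6 × 5 = 300
  #7: 2 × 10 × 1 = 20
  #8: 8 × 5 × 8 = 320
  #9: 8 × 10 × 5 = 400
  #10: 5 × 7 × 1 = 35
Highest RPN is 400 → #9.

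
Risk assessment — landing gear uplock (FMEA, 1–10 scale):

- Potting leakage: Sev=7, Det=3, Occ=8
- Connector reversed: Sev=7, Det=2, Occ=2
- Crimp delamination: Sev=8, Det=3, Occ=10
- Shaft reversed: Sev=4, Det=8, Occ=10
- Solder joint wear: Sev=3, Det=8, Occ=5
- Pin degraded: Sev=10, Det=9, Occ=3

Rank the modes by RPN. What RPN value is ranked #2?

270

RPN = Severity × Occurrence × Detection:
  Potting leakage: 7 × 8 × 3 = 168
  Connector reversed: 7 × 2 × 2 = 28
  Crimp delamination: 8 × 10 × 3 = 240
  Shaft reversed: 4 × 10 × 8 = 320
  Solder joint wear: 3 × 5 × 8 = 120
  Pin degraded: 10 × 3 × 9 = 270
Sorted descending: 320, 270, 240, 168, 120, 28.
The second-highest RPN is 270 (Pin degraded).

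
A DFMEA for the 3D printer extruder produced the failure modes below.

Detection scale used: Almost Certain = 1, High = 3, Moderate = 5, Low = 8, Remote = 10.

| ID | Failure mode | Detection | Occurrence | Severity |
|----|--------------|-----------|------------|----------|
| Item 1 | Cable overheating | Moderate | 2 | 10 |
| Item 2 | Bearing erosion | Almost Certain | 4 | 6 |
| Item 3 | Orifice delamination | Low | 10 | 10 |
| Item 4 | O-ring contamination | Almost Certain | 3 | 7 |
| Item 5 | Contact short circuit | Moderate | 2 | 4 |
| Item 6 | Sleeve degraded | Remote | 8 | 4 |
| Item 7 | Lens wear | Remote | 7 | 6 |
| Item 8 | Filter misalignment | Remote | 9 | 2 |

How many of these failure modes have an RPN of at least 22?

RPN = Severity × Occurrence × Detection:
  Item 1: 10 × 2 × 5 = 100
  Item 2: 6 × 4 × 1 = 24
  Item 3: 10 × 10 × 8 = 800
  Item 4: 7 × 3 × 1 = 21
  Item 5: 4 × 2 × 5 = 40
  Item 6: 4 × 8 × 10 = 320
  Item 7: 6 × 7 × 10 = 420
  Item 8: 2 × 9 × 10 = 180
Modes with RPN ≥ 22: Item 1 (100), Item 2 (24), Item 3 (800), Item 5 (40), Item 6 (320), Item 7 (420), Item 8 (180) → 7.

7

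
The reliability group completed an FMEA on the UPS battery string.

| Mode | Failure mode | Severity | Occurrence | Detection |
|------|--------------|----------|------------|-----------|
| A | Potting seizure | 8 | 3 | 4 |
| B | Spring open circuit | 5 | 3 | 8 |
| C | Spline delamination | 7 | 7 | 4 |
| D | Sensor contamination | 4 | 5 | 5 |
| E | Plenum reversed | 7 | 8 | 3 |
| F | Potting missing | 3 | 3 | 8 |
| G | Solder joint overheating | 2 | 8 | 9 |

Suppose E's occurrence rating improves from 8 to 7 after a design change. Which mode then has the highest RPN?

RPN = Severity × Occurrence × Detection:
  A: 8 × 3 × 4 = 96
  B: 5 × 3 × 8 = 120
  C: 7 × 7 × 4 = 196
  D: 4 × 5 × 5 = 100
  E: 7 × 8 × 3 = 168
  F: 3 × 3 × 8 = 72
  G: 2 × 8 × 9 = 144
After action: E → 7 × 7 × 3 = 147.
Revised RPNs: C=196, E=147, G=144, B=120, D=100, A=96, F=72.
Highest is now C (196).

C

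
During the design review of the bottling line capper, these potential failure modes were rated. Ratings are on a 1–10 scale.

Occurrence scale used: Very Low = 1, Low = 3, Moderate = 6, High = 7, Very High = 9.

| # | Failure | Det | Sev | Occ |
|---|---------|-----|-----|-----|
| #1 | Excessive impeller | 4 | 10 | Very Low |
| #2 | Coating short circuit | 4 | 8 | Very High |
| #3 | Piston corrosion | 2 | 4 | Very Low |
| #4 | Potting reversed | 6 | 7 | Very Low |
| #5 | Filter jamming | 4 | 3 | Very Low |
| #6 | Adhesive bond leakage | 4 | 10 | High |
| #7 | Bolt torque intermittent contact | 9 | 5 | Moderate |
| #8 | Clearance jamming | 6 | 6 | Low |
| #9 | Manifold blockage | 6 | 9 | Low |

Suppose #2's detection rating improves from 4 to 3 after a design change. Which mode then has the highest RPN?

RPN = Severity × Occurrence × Detection:
  #1: 10 × 1 × 4 = 40
  #2: 8 × 9 × 4 = 288
  #3: 4 × 1 × 2 = 8
  #4: 7 × 1 × 6 = 42
  #5: 3 × 1 × 4 = 12
  #6: 10 × 7 × 4 = 280
  #7: 5 × 6 × 9 = 270
  #8: 6 × 3 × 6 = 108
  #9: 9 × 3 × 6 = 162
After action: #2 → 8 × 9 × 3 = 216.
Revised RPNs: #6=280, #7=270, #2=216, #9=162, #8=108, #4=42, #1=40, #5=12, #3=8.
Highest is now #6 (280).

#6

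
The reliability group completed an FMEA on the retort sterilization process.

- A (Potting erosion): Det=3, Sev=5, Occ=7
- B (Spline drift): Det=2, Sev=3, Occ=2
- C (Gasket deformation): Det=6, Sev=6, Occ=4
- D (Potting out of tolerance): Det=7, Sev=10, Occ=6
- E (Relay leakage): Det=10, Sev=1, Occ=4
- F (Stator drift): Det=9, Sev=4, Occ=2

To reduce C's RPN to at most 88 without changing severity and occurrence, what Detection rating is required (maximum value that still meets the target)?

C: S=6, O=4, D=6 → current RPN = 144.
Fixed product = 24. Need 24 × D ≤ 88, so D ≤ 88/24 = 3.67.
Maximum integer Detection rating = 3 (gives RPN 72; D=4 would give 96 > 88).

3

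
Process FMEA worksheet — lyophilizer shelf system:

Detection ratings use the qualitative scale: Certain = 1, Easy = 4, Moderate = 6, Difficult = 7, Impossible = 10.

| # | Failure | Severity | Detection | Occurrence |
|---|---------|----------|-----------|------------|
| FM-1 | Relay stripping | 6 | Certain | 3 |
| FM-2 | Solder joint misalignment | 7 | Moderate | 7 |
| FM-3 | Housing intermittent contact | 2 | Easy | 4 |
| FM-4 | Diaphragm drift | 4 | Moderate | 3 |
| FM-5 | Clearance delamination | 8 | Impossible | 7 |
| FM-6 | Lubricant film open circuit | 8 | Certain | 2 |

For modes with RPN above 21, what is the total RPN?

RPN = Severity × Occurrence × Detection:
  FM-1: 6 × 3 × 1 = 18
  FM-2: 7 × 7 × 6 = 294
  FM-3: 2 × 4 × 4 = 32
  FM-4: 4 × 3 × 6 = 72
  FM-5: 8 × 7 × 10 = 560
  FM-6: 8 × 2 × 1 = 16
RPN > 21: FM-2 (294), FM-3 (32), FM-4 (72), FM-5 (560).
Sum: 294 + 32 + 72 + 560 = 958.

958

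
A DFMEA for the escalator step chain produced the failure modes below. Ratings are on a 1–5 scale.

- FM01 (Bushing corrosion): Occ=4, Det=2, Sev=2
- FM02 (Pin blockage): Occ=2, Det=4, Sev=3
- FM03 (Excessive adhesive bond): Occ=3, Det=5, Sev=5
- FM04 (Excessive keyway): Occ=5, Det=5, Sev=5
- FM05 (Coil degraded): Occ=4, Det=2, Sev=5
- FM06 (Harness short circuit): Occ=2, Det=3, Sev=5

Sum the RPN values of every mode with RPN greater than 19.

294

RPN = Severity × Occurrence × Detection:
  FM01: 2 × 4 × 2 = 16
  FM02: 3 × 2 × 4 = 24
  FM03: 5 × 3 × 5 = 75
  FM04: 5 × 5 × 5 = 125
  FM05: 5 × 4 × 2 = 40
  FM06: 5 × 2 × 3 = 30
RPN > 19: FM02 (24), FM03 (75), FM04 (125), FM05 (40), FM06 (30).
Sum: 24 + 75 + 125 + 40 + 30 = 294.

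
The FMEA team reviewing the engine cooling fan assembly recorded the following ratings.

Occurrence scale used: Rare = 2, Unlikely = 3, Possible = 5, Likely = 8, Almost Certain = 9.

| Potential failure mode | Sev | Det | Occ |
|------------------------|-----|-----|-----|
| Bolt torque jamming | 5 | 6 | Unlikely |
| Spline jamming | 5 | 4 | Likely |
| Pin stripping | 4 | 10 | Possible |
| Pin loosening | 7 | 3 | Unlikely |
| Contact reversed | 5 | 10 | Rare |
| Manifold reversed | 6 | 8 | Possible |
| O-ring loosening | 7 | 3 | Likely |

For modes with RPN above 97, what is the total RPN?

RPN = Severity × Occurrence × Detection:
  Bolt torque jamming: 5 × 3 × 6 = 90
  Spline jamming: 5 × 8 × 4 = 160
  Pin stripping: 4 × 5 × 10 = 200
  Pin loosening: 7 × 3 × 3 = 63
  Contact reversed: 5 × 2 × 10 = 100
  Manifold reversed: 6 × 5 × 8 = 240
  O-ring loosening: 7 × 8 × 3 = 168
RPN > 97: Spline jamming (160), Pin stripping (200), Contact reversed (100), Manifold reversed (240), O-ring loosening (168).
Sum: 160 + 200 + 100 + 240 + 168 = 868.

868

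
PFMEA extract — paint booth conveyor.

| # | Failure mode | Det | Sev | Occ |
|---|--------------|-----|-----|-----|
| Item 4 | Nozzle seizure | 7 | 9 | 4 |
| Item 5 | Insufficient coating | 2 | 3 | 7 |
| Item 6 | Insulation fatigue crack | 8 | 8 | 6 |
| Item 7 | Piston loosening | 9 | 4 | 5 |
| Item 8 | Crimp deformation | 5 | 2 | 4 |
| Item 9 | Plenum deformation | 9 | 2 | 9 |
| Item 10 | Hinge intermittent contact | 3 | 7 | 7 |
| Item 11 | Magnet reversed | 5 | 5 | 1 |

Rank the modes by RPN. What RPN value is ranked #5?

RPN = Severity × Occurrence × Detection:
  Item 4: 9 × 4 × 7 = 252
  Item 5: 3 × 7 × 2 = 42
  Item 6: 8 × 6 × 8 = 384
  Item 7: 4 × 5 × 9 = 180
  Item 8: 2 × 4 × 5 = 40
  Item 9: 2 × 9 × 9 = 162
  Item 10: 7 × 7 × 3 = 147
  Item 11: 5 × 1 × 5 = 25
Sorted descending: 384, 252, 180, 162, 147, 42, 40, 25.
The fifth-highest RPN is 147 (Item 10).

147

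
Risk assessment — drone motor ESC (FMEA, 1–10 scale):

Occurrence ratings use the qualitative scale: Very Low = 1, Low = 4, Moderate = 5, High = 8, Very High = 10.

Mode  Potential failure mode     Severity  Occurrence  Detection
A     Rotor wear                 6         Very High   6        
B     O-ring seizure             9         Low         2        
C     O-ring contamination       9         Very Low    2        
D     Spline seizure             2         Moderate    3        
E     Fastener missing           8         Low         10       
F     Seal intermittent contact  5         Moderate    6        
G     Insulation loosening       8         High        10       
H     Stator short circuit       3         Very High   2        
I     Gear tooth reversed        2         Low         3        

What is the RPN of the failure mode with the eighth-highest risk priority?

RPN = Severity × Occurrence × Detection:
  A: 6 × 10 × 6 = 360
  B: 9 × 4 × 2 = 72
  C: 9 × 1 × 2 = 18
  D: 2 × 5 × 3 = 30
  E: 8 × 4 × 10 = 320
  F: 5 × 5 × 6 = 150
  G: 8 × 8 × 10 = 640
  H: 3 × 10 × 2 = 60
  I: 2 × 4 × 3 = 24
Sorted descending: 640, 360, 320, 150, 72, 60, 30, 24, 18.
The eighth-highest RPN is 24 (I).

24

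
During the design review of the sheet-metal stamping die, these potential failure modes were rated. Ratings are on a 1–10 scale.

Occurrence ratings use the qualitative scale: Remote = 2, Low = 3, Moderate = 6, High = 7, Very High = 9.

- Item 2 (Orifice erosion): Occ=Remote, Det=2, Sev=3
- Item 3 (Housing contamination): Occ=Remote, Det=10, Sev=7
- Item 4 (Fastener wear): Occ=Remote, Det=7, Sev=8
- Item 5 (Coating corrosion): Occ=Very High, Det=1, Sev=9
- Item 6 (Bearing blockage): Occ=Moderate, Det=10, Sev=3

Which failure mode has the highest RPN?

RPN = Severity × Occurrence × Detection:
  Item 2: 3 × 2 × 2 = 12
  Item 3: 7 × 2 × 10 = 140
  Item 4: 8 × 2 × 7 = 112
  Item 5: 9 × 9 × 1 = 81
  Item 6: 3 × 6 × 10 = 180
Highest RPN is 180 → Item 6.

Item 6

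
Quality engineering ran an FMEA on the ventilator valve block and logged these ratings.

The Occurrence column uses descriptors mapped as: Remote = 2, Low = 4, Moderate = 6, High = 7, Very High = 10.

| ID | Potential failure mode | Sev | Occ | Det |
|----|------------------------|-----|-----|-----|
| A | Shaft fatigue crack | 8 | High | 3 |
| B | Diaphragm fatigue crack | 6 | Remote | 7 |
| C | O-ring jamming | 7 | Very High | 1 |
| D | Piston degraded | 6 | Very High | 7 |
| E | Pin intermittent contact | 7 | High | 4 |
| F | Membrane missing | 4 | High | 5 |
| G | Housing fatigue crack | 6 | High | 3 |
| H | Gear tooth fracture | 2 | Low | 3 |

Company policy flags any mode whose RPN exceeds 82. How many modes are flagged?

RPN = Severity × Occurrence × Detection:
  A: 8 × 7 × 3 = 168
  B: 6 × 2 × 7 = 84
  C: 7 × 10 × 1 = 70
  D: 6 × 10 × 7 = 420
  E: 7 × 7 × 4 = 196
  F: 4 × 7 × 5 = 140
  G: 6 × 7 × 3 = 126
  H: 2 × 4 × 3 = 24
Modes with RPN > 82: A (168), B (84), D (420), E (196), F (140), G (126) → 6.

6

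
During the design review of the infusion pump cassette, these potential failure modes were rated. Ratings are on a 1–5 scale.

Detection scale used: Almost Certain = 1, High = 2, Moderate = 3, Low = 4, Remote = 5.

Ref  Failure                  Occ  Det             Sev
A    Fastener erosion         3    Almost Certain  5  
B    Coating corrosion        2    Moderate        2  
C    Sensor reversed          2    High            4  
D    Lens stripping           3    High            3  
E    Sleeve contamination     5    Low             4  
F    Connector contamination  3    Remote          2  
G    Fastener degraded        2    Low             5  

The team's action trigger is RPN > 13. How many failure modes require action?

6

RPN = Severity × Occurrence × Detection:
  A: 5 × 3 × 1 = 15
  B: 2 × 2 × 3 = 12
  C: 4 × 2 × 2 = 16
  D: 3 × 3 × 2 = 18
  E: 4 × 5 × 4 = 80
  F: 2 × 3 × 5 = 30
  G: 5 × 2 × 4 = 40
Modes with RPN > 13: A (15), C (16), D (18), E (80), F (30), G (40) → 6.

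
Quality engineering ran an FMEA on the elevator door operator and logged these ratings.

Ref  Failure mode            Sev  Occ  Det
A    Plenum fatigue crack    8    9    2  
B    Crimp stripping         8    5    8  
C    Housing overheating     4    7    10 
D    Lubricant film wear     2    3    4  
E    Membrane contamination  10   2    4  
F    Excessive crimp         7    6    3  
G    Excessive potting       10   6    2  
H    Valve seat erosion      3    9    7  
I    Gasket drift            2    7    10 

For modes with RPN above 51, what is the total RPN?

RPN = Severity × Occurrence × Detection:
  A: 8 × 9 × 2 = 144
  B: 8 × 5 × 8 = 320
  C: 4 × 7 × 10 = 280
  D: 2 × 3 × 4 = 24
  E: 10 × 2 × 4 = 80
  F: 7 × 6 × 3 = 126
  G: 10 × 6 × 2 = 120
  H: 3 × 9 × 7 = 189
  I: 2 × 7 × 10 = 140
RPN > 51: A (144), B (320), C (280), E (80), F (126), G (120), H (189), I (140).
Sum: 144 + 320 + 280 + 80 + 126 + 120 + 189 + 140 = 1399.

1399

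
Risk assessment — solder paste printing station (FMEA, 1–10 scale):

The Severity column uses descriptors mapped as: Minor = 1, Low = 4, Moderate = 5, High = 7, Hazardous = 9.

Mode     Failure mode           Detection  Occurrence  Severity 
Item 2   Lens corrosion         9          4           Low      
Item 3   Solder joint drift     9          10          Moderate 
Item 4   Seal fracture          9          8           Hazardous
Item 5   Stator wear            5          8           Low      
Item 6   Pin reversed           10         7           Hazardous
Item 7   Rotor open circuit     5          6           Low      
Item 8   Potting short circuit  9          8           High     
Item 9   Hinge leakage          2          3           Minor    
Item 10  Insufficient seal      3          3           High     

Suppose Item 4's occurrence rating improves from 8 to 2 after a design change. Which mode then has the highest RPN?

Item 6

RPN = Severity × Occurrence × Detection:
  Item 2: 4 × 4 × 9 = 144
  Item 3: 5 × 10 × 9 = 450
  Item 4: 9 × 8 × 9 = 648
  Item 5: 4 × 8 × 5 = 160
  Item 6: 9 × 7 × 10 = 630
  Item 7: 4 × 6 × 5 = 120
  Item 8: 7 × 8 × 9 = 504
  Item 9: 1 × 3 × 2 = 6
  Item 10: 7 × 3 × 3 = 63
After action: Item 4 → 9 × 2 × 9 = 162.
Revised RPNs: Item 6=630, Item 8=504, Item 3=450, Item 4=162, Item 5=160, Item 2=144, Item 7=120, Item 10=63, Item 9=6.
Highest is now Item 6 (630).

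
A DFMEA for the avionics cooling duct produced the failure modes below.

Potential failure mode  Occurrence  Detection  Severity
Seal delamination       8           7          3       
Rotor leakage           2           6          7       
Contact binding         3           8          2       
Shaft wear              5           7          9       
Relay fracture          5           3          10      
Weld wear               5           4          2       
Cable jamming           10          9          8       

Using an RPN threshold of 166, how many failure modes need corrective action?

3

RPN = Severity × Occurrence × Detection:
  Seal delamination: 3 × 8 × 7 = 168
  Rotor leakage: 7 × 2 × 6 = 84
  Contact binding: 2 × 3 × 8 = 48
  Shaft wear: 9 × 5 × 7 = 315
  Relay fracture: 10 × 5 × 3 = 150
  Weld wear: 2 × 5 × 4 = 40
  Cable jamming: 8 × 10 × 9 = 720
Modes with RPN ≥ 166: Seal delamination (168), Shaft wear (315), Cable jamming (720) → 3.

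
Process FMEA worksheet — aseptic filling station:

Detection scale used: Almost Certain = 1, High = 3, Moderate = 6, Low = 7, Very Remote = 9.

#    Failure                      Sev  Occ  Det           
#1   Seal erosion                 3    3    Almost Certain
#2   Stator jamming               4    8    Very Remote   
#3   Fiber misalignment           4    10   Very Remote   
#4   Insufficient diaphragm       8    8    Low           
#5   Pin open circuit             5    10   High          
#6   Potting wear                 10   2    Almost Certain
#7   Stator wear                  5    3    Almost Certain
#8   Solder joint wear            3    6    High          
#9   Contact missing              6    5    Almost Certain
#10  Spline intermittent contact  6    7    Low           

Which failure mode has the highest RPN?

RPN = Severity × Occurrence × Detection:
  #1: 3 × 3 × 1 = 9
  #2: 4 × 8 × 9 = 288
  #3: 4 × 10 × 9 = 360
  #4: 8 × 8 × 7 = 448
  #5: 5 × 10 × 3 = 150
  #6: 10 × 2 × 1 = 20
  #7: 5 × 3 × 1 = 15
  #8: 3 × 6 × 3 = 54
  #9: 6 × 5 × 1 = 30
  #10: 6 × 7 × 7 = 294
Highest RPN is 448 → #4.

#4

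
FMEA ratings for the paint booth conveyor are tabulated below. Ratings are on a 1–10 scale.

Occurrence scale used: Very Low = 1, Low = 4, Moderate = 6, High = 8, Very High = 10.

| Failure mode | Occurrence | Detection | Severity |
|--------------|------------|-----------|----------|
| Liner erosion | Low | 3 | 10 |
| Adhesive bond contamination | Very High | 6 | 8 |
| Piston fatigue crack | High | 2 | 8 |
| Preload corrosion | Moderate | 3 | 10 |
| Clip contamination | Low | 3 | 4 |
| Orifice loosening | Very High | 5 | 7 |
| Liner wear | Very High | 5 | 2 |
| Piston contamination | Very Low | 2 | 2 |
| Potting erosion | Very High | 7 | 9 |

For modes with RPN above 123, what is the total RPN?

1768

RPN = Severity × Occurrence × Detection:
  Liner erosion: 10 × 4 × 3 = 120
  Adhesive bond contamination: 8 × 10 × 6 = 480
  Piston fatigue crack: 8 × 8 × 2 = 128
  Preload corrosion: 10 × 6 × 3 = 180
  Clip contamination: 4 × 4 × 3 = 48
  Orifice loosening: 7 × 10 × 5 = 350
  Liner wear: 2 × 10 × 5 = 100
  Piston contamination: 2 × 1 × 2 = 4
  Potting erosion: 9 × 10 × 7 = 630
RPN > 123: Adhesive bond contamination (480), Piston fatigue crack (128), Preload corrosion (180), Orifice loosening (350), Potting erosion (630).
Sum: 480 + 128 + 180 + 350 + 630 = 1768.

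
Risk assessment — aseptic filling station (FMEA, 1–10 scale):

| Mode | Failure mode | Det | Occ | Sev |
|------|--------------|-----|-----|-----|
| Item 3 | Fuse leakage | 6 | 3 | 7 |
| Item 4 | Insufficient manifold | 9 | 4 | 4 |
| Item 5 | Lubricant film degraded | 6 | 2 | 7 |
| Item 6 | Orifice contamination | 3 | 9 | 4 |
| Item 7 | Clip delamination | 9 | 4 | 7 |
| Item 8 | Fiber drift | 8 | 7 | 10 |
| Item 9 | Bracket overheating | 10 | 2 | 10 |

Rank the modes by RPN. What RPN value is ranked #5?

126

RPN = Severity × Occurrence × Detection:
  Item 3: 7 × 3 × 6 = 126
  Item 4: 4 × 4 × 9 = 144
  Item 5: 7 × 2 × 6 = 84
  Item 6: 4 × 9 × 3 = 108
  Item 7: 7 × 4 × 9 = 252
  Item 8: 10 × 7 × 8 = 560
  Item 9: 10 × 2 × 10 = 200
Sorted descending: 560, 252, 200, 144, 126, 108, 84.
The fifth-highest RPN is 126 (Item 3).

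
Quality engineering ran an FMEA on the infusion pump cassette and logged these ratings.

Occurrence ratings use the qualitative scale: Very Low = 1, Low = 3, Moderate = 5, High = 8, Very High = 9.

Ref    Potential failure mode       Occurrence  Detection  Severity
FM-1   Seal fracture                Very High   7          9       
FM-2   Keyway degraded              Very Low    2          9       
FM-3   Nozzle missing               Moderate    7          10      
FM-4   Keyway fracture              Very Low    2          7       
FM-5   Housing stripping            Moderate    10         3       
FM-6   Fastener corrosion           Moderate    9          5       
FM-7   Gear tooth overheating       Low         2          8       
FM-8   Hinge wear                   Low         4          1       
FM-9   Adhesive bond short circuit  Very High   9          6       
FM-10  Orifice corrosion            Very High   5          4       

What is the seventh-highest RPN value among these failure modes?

RPN = Severity × Occurrence × Detection:
  FM-1: 9 × 9 × 7 = 567
  FM-2: 9 × 1 × 2 = 18
  FM-3: 10 × 5 × 7 = 350
  FM-4: 7 × 1 × 2 = 14
  FM-5: 3 × 5 × 10 = 150
  FM-6: 5 × 5 × 9 = 225
  FM-7: 8 × 3 × 2 = 48
  FM-8: 1 × 3 × 4 = 12
  FM-9: 6 × 9 × 9 = 486
  FM-10: 4 × 9 × 5 = 180
Sorted descending: 567, 486, 350, 225, 180, 150, 48, 18, 14, 12.
The seventh-highest RPN is 48 (FM-7).

48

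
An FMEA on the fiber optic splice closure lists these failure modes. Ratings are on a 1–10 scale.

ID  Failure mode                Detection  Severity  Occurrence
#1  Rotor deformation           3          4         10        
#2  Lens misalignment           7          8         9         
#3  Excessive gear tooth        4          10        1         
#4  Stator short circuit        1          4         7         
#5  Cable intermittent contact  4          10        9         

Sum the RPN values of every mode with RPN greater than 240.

RPN = Severity × Occurrence × Detection:
  #1: 4 × 10 × 3 = 120
  #2: 8 × 9 × 7 = 504
  #3: 10 × 1 × 4 = 40
  #4: 4 × 7 × 1 = 28
  #5: 10 × 9 × 4 = 360
RPN > 240: #2 (504), #5 (360).
Sum: 504 + 360 = 864.

864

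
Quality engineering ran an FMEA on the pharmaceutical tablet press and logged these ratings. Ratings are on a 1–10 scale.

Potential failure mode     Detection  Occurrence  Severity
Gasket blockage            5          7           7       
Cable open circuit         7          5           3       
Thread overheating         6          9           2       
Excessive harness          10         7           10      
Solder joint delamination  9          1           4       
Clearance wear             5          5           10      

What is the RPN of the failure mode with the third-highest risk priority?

245

RPN = Severity × Occurrence × Detection:
  Gasket blockage: 7 × 7 × 5 = 245
  Cable open circuit: 3 × 5 × 7 = 105
  Thread overheating: 2 × 9 × 6 = 108
  Excessive harness: 10 × 7 × 10 = 700
  Solder joint delamination: 4 × 1 × 9 = 36
  Clearance wear: 10 × 5 × 5 = 250
Sorted descending: 700, 250, 245, 108, 105, 36.
The third-highest RPN is 245 (Gasket blockage).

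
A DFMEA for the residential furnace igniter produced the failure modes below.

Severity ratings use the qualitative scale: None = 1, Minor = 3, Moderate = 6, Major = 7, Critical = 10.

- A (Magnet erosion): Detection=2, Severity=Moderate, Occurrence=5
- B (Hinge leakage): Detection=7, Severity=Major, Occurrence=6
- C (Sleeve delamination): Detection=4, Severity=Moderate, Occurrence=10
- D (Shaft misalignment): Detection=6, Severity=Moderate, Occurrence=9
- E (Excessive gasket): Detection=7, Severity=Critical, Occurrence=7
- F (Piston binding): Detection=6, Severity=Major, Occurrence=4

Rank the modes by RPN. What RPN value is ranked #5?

RPN = Severity × Occurrence × Detection:
  A: 6 × 5 × 2 = 60
  B: 7 × 6 × 7 = 294
  C: 6 × 10 × 4 = 240
  D: 6 × 9 × 6 = 324
  E: 10 × 7 × 7 = 490
  F: 7 × 4 × 6 = 168
Sorted descending: 490, 324, 294, 240, 168, 60.
The fifth-highest RPN is 168 (F).

168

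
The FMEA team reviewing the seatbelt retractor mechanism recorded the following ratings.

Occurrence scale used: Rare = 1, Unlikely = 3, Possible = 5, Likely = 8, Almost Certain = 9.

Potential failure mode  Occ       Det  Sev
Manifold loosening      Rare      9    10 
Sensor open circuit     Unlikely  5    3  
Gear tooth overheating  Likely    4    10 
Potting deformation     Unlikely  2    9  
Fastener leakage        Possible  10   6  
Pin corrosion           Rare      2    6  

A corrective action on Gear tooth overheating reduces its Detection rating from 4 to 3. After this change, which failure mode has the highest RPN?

RPN = Severity × Occurrence × Detection:
  Manifold loosening: 10 × 1 × 9 = 90
  Sensor open circuit: 3 × 3 × 5 = 45
  Gear tooth overheating: 10 × 8 × 4 = 320
  Potting deformation: 9 × 3 × 2 = 54
  Fastener leakage: 6 × 5 × 10 = 300
  Pin corrosion: 6 × 1 × 2 = 12
After action: Gear tooth overheating → 10 × 8 × 3 = 240.
Revised RPNs: Fastener leakage=300, Gear tooth overheating=240, Manifold loosening=90, Potting deformation=54, Sensor open circuit=45, Pin corrosion=12.
Highest is now Fastener leakage (300).

Fastener leakage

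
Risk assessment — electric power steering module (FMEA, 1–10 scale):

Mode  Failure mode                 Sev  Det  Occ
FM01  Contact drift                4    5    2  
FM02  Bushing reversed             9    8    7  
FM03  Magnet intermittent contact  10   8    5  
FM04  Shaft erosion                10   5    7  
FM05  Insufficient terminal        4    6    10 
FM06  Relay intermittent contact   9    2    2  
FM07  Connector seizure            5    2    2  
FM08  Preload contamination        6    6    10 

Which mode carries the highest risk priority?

RPN = Severity × Occurrence × Detection:
  FM01: 4 × 2 × 5 = 40
  FM02: 9 × 7 × 8 = 504
  FM03: 10 × 5 × 8 = 400
  FM04: 10 × 7 × 5 = 350
  FM05: 4 × 10 × 6 = 240
  FM06: 9 × 2 × 2 = 36
  FM07: 5 × 2 × 2 = 20
  FM08: 6 × 10 × 6 = 360
Highest RPN is 504 → FM02.

FM02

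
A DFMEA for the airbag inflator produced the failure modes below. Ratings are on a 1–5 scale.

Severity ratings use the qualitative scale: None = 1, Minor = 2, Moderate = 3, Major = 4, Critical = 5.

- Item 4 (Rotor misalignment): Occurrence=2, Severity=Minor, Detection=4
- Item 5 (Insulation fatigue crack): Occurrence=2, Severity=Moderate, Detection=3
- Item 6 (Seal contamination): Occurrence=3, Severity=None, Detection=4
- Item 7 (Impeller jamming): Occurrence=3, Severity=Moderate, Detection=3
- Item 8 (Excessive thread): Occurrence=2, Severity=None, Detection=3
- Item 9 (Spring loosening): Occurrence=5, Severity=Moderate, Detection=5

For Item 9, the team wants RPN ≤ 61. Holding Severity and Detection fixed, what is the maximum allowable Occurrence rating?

4

Item 9: S=3, O=5, D=5 → current RPN = 75.
Fixed product = 15. Need 15 × O ≤ 61, so O ≤ 61/15 = 4.07.
Maximum integer Occurrence rating = 4 (gives RPN 60; O=5 would give 75 > 61).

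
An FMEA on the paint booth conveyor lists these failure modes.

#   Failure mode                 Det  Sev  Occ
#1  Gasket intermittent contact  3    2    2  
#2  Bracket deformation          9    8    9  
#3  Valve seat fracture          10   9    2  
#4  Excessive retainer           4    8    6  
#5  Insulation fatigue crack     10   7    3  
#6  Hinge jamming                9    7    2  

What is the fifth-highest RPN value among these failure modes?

RPN = Severity × Occurrence × Detection:
  #1: 2 × 2 × 3 = 12
  #2: 8 × 9 × 9 = 648
  #3: 9 × 2 × 10 = 180
  #4: 8 × 6 × 4 = 192
  #5: 7 × 3 × 10 = 210
  #6: 7 × 2 × 9 = 126
Sorted descending: 648, 210, 192, 180, 126, 12.
The fifth-highest RPN is 126 (#6).

126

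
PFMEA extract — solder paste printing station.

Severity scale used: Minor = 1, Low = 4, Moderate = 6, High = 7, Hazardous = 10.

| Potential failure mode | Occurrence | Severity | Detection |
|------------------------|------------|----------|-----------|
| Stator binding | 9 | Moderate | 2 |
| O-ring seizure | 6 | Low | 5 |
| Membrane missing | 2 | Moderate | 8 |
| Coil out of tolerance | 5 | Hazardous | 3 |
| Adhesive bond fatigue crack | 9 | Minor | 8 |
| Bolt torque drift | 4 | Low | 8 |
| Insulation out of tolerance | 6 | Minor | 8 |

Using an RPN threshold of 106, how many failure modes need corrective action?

RPN = Severity × Occurrence × Detection:
  Stator binding: 6 × 9 × 2 = 108
  O-ring seizure: 4 × 6 × 5 = 120
  Membrane missing: 6 × 2 × 8 = 96
  Coil out of tolerance: 10 × 5 × 3 = 150
  Adhesive bond fatigue crack: 1 × 9 × 8 = 72
  Bolt torque drift: 4 × 4 × 8 = 128
  Insulation out of tolerance: 1 × 6 × 8 = 48
Modes with RPN ≥ 106: Stator binding (108), O-ring seizure (120), Coil out of tolerance (150), Bolt torque drift (128) → 4.

4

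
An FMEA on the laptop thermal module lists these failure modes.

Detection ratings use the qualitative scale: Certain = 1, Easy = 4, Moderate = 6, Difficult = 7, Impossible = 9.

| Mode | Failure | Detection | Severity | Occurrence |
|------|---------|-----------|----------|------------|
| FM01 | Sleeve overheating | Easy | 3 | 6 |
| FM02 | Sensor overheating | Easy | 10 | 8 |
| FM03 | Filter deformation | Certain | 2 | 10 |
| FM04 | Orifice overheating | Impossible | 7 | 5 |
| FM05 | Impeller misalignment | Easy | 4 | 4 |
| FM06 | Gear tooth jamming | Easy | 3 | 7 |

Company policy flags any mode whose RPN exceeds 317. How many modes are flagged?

RPN = Severity × Occurrence × Detection:
  FM01: 3 × 6 × 4 = 72
  FM02: 10 × 8 × 4 = 320
  FM03: 2 × 10 × 1 = 20
  FM04: 7 × 5 × 9 = 315
  FM05: 4 × 4 × 4 = 64
  FM06: 3 × 7 × 4 = 84
Modes with RPN > 317: FM02 (320) → 1.

1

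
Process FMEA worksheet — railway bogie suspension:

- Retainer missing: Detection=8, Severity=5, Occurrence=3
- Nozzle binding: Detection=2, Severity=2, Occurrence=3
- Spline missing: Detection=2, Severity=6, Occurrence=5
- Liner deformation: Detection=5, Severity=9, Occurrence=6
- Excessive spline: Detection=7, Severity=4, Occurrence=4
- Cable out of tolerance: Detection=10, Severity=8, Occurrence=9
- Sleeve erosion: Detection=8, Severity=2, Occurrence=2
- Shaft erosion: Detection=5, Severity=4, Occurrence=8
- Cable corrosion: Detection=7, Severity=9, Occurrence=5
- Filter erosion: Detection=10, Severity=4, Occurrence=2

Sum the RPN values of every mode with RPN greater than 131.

1465

RPN = Severity × Occurrence × Detection:
  Retainer missing: 5 × 3 × 8 = 120
  Nozzle binding: 2 × 3 × 2 = 12
  Spline missing: 6 × 5 × 2 = 60
  Liner deformation: 9 × 6 × 5 = 270
  Excessive spline: 4 × 4 × 7 = 112
  Cable out of tolerance: 8 × 9 × 10 = 720
  Sleeve erosion: 2 × 2 × 8 = 32
  Shaft erosion: 4 × 8 × 5 = 160
  Cable corrosion: 9 × 5 × 7 = 315
  Filter erosion: 4 × 2 × 10 = 80
RPN > 131: Liner deformation (270), Cable out of tolerance (720), Shaft erosion (160), Cable corrosion (315).
Sum: 270 + 720 + 160 + 315 = 1465.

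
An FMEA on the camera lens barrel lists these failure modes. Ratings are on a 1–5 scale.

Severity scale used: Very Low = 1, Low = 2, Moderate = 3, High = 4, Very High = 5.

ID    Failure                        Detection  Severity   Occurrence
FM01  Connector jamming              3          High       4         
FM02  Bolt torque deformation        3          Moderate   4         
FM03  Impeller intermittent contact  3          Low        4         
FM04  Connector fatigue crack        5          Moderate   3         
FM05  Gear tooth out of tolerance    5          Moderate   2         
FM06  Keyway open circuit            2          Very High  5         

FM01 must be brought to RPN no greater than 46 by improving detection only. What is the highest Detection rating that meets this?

FM01: S=4, O=4, D=3 → current RPN = 48.
Fixed product = 16. Need 16 × D ≤ 46, so D ≤ 46/16 = 2.88.
Maximum integer Detection rating = 2 (gives RPN 32; D=3 would give 48 > 46).

2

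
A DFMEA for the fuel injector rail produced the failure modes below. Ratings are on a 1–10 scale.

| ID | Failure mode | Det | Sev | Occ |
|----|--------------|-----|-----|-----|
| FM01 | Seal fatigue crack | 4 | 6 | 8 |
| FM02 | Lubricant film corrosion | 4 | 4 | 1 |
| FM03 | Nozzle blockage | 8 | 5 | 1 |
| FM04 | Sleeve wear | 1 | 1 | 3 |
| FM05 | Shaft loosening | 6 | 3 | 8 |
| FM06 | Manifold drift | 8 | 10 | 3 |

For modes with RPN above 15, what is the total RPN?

RPN = Severity × Occurrence × Detection:
  FM01: 6 × 8 × 4 = 192
  FM02: 4 × 1 × 4 = 16
  FM03: 5 × 1 × 8 = 40
  FM04: 1 × 3 × 1 = 3
  FM05: 3 × 8 × 6 = 144
  FM06: 10 × 3 × 8 = 240
RPN > 15: FM01 (192), FM02 (16), FM03 (40), FM05 (144), FM06 (240).
Sum: 192 + 16 + 40 + 144 + 240 = 632.

632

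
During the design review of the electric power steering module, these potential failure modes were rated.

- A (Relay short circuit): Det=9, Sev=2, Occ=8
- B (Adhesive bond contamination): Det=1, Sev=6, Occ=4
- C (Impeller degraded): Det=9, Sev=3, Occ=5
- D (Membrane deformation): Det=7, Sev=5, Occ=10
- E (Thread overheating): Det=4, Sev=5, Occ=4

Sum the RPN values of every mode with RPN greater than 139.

RPN = Severity × Occurrence × Detection:
  A: 2 × 8 × 9 = 144
  B: 6 × 4 × 1 = 24
  C: 3 × 5 × 9 = 135
  D: 5 × 10 × 7 = 350
  E: 5 × 4 × 4 = 80
RPN > 139: A (144), D (350).
Sum: 144 + 350 = 494.

494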